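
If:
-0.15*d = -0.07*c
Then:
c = 2.14285714285714*d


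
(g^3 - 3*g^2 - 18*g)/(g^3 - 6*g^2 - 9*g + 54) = g/(g - 3)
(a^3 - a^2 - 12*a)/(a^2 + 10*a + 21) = a*(a - 4)/(a + 7)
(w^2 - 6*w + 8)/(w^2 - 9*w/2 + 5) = 2*(w - 4)/(2*w - 5)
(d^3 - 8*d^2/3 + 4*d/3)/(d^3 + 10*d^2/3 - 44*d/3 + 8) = d/(d + 6)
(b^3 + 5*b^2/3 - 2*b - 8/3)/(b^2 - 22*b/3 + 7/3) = (3*b^3 + 5*b^2 - 6*b - 8)/(3*b^2 - 22*b + 7)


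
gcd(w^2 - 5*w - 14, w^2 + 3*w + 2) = w + 2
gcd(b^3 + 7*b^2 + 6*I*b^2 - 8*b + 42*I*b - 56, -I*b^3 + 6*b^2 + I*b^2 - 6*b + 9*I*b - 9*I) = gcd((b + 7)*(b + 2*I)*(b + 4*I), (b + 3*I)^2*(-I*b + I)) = 1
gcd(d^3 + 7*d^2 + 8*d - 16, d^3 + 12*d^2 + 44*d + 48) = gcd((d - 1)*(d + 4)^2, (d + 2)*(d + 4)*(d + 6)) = d + 4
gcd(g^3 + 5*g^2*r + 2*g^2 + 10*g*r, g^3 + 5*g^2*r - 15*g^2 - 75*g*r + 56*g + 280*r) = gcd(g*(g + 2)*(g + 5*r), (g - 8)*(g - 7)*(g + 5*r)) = g + 5*r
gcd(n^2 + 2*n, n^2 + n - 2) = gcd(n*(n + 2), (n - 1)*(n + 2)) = n + 2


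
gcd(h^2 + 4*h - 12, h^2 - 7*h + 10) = h - 2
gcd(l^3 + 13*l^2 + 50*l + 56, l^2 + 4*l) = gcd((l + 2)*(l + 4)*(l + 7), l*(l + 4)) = l + 4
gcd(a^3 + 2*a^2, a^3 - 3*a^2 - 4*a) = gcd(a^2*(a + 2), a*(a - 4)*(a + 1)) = a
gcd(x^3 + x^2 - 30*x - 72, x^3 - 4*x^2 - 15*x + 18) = x^2 - 3*x - 18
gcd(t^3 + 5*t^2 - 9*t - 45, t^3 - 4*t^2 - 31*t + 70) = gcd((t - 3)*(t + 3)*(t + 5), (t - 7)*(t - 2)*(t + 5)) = t + 5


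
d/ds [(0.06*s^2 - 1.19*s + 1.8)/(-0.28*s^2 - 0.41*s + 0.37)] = (-0.3578*s^2 + 1.0524*s + 0.2977)/(0.0784*s^4 + 0.2296*s^3 - 0.0391000000000001*s^2 - 0.3034*s + 0.1369)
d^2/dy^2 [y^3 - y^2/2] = 6*y - 1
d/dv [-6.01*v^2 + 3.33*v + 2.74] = 3.33 - 12.02*v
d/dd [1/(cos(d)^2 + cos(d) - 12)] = (2*cos(d) + 1)*sin(d)/(cos(d)^2 + cos(d) - 12)^2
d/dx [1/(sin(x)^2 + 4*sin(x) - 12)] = -2*(sin(x) + 2)*cos(x)/(sin(x)^2 + 4*sin(x) - 12)^2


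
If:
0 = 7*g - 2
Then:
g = 2/7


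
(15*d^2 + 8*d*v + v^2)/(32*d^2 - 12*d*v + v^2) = (15*d^2 + 8*d*v + v^2)/(32*d^2 - 12*d*v + v^2)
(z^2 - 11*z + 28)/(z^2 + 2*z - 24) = (z - 7)/(z + 6)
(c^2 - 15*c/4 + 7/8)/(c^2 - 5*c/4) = (8*c^2 - 30*c + 7)/(2*c*(4*c - 5))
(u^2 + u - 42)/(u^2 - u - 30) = (u + 7)/(u + 5)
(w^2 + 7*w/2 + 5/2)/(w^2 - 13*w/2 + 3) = (2*w^2 + 7*w + 5)/(2*w^2 - 13*w + 6)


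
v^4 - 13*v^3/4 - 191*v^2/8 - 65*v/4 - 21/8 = (v - 7)*(v + 1/4)*(v + 1/2)*(v + 3)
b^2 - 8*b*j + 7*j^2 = (b - 7*j)*(b - j)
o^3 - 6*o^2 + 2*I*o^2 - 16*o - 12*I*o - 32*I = (o - 8)*(o + 2)*(o + 2*I)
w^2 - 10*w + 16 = (w - 8)*(w - 2)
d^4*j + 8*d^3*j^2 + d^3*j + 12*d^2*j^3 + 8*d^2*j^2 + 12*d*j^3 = d*(d + 2*j)*(d + 6*j)*(d*j + j)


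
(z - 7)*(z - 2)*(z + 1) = z^3 - 8*z^2 + 5*z + 14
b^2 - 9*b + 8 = (b - 8)*(b - 1)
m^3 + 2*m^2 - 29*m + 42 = (m - 3)*(m - 2)*(m + 7)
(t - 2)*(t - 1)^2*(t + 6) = t^4 + 2*t^3 - 19*t^2 + 28*t - 12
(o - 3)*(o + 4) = o^2 + o - 12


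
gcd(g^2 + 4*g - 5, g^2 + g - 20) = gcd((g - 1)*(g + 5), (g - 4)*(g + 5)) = g + 5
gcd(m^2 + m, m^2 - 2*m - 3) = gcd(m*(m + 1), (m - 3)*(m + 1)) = m + 1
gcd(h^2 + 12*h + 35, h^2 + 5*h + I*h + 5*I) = h + 5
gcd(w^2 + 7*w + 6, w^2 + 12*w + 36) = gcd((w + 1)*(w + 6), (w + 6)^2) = w + 6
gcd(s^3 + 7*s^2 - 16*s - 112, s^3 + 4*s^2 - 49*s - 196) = s^2 + 11*s + 28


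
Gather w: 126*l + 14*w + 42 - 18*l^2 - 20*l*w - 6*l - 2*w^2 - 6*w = -18*l^2 + 120*l - 2*w^2 + w*(8 - 20*l) + 42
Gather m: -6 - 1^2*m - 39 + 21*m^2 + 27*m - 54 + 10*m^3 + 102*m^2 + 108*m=10*m^3 + 123*m^2 + 134*m - 99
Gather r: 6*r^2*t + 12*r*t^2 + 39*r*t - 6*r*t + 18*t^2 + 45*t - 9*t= 6*r^2*t + r*(12*t^2 + 33*t) + 18*t^2 + 36*t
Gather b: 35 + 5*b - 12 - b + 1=4*b + 24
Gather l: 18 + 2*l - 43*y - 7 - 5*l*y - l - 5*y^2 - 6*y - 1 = l*(1 - 5*y) - 5*y^2 - 49*y + 10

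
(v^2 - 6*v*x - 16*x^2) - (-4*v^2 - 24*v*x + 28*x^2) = 5*v^2 + 18*v*x - 44*x^2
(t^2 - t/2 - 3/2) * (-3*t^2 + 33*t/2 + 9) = -3*t^4 + 18*t^3 + 21*t^2/4 - 117*t/4 - 27/2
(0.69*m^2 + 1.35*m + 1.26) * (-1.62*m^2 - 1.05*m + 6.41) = -1.1178*m^4 - 2.9115*m^3 + 0.964199999999999*m^2 + 7.3305*m + 8.0766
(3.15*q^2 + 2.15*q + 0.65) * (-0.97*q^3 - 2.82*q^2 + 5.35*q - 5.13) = -3.0555*q^5 - 10.9685*q^4 + 10.159*q^3 - 6.49*q^2 - 7.552*q - 3.3345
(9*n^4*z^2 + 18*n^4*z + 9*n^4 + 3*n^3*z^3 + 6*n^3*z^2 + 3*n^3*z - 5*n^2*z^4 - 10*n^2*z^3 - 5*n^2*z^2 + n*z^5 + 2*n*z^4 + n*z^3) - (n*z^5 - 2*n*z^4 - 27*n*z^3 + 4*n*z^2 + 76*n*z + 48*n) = 9*n^4*z^2 + 18*n^4*z + 9*n^4 + 3*n^3*z^3 + 6*n^3*z^2 + 3*n^3*z - 5*n^2*z^4 - 10*n^2*z^3 - 5*n^2*z^2 + 4*n*z^4 + 28*n*z^3 - 4*n*z^2 - 76*n*z - 48*n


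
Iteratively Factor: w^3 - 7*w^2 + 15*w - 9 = (w - 3)*(w^2 - 4*w + 3) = (w - 3)*(w - 1)*(w - 3)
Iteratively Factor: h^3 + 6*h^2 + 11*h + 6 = (h + 1)*(h^2 + 5*h + 6) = (h + 1)*(h + 2)*(h + 3)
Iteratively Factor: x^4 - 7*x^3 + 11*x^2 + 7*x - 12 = (x - 1)*(x^3 - 6*x^2 + 5*x + 12) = (x - 1)*(x + 1)*(x^2 - 7*x + 12) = (x - 3)*(x - 1)*(x + 1)*(x - 4)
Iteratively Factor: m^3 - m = (m)*(m^2 - 1) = m*(m + 1)*(m - 1)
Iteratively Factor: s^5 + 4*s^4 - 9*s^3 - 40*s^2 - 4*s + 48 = (s + 2)*(s^4 + 2*s^3 - 13*s^2 - 14*s + 24) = (s + 2)*(s + 4)*(s^3 - 2*s^2 - 5*s + 6) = (s + 2)^2*(s + 4)*(s^2 - 4*s + 3) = (s - 3)*(s + 2)^2*(s + 4)*(s - 1)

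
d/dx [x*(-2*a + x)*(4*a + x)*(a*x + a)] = a*(-16*a^2*x - 8*a^2 + 6*a*x^2 + 4*a*x + 4*x^3 + 3*x^2)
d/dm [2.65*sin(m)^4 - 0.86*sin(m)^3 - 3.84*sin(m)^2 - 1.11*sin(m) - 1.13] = (10.6*sin(m)^3 - 2.58*sin(m)^2 - 7.68*sin(m) - 1.11)*cos(m)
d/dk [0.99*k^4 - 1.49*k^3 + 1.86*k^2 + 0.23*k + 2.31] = 3.96*k^3 - 4.47*k^2 + 3.72*k + 0.23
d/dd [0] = 0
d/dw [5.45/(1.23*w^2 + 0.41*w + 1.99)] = (-13.407*w - 2.2345)/(1.23*w^2 + 0.41*w + 1.99)^2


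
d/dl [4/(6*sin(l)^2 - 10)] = -24*sin(2*l)/(3*cos(2*l) + 7)^2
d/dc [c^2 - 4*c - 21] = 2*c - 4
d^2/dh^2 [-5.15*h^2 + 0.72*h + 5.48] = -10.3000000000000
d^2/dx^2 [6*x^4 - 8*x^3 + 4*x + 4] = 24*x*(3*x - 2)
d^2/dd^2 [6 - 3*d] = 0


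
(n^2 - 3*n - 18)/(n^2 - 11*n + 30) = (n + 3)/(n - 5)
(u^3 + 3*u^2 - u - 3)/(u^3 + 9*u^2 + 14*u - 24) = (u^2 + 4*u + 3)/(u^2 + 10*u + 24)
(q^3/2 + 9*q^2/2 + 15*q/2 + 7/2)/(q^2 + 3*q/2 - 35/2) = (q^3 + 9*q^2 + 15*q + 7)/(2*q^2 + 3*q - 35)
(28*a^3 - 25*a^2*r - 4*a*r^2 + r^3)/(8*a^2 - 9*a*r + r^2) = (-28*a^2 - 3*a*r + r^2)/(-8*a + r)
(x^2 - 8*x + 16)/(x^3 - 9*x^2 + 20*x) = (x - 4)/(x*(x - 5))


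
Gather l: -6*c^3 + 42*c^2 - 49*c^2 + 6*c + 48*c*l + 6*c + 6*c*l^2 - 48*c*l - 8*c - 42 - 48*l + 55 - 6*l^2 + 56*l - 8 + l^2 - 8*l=-6*c^3 - 7*c^2 + 4*c + l^2*(6*c - 5) + 5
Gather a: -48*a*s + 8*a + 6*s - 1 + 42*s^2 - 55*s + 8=a*(8 - 48*s) + 42*s^2 - 49*s + 7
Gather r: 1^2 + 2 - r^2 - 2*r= -r^2 - 2*r + 3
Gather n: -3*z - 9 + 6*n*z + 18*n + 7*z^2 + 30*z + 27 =n*(6*z + 18) + 7*z^2 + 27*z + 18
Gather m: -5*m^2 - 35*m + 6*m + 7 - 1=-5*m^2 - 29*m + 6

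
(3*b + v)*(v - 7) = 3*b*v - 21*b + v^2 - 7*v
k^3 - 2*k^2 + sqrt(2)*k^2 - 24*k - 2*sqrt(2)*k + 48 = (k - 2)*(k - 3*sqrt(2))*(k + 4*sqrt(2))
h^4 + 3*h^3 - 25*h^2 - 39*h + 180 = (h - 3)^2*(h + 4)*(h + 5)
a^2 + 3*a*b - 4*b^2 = (a - b)*(a + 4*b)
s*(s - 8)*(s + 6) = s^3 - 2*s^2 - 48*s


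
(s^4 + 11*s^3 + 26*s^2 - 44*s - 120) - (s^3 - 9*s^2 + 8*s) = s^4 + 10*s^3 + 35*s^2 - 52*s - 120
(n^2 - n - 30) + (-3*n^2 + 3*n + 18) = -2*n^2 + 2*n - 12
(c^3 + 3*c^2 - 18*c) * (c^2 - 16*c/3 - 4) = c^5 - 7*c^4/3 - 38*c^3 + 84*c^2 + 72*c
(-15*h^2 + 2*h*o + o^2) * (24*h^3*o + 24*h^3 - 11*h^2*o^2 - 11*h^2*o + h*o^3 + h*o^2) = -360*h^5*o - 360*h^5 + 213*h^4*o^2 + 213*h^4*o - 13*h^3*o^3 - 13*h^3*o^2 - 9*h^2*o^4 - 9*h^2*o^3 + h*o^5 + h*o^4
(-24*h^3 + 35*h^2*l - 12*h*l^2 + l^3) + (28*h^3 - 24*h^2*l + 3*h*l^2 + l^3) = 4*h^3 + 11*h^2*l - 9*h*l^2 + 2*l^3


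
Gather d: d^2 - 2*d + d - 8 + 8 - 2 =d^2 - d - 2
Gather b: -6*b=-6*b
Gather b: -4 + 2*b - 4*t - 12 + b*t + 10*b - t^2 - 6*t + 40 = b*(t + 12) - t^2 - 10*t + 24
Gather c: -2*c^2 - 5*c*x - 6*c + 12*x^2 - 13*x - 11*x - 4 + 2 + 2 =-2*c^2 + c*(-5*x - 6) + 12*x^2 - 24*x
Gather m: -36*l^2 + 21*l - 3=-36*l^2 + 21*l - 3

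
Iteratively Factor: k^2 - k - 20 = (k + 4)*(k - 5)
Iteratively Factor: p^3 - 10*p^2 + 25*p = (p - 5)*(p^2 - 5*p) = p*(p - 5)*(p - 5)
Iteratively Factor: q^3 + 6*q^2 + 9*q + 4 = (q + 4)*(q^2 + 2*q + 1) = (q + 1)*(q + 4)*(q + 1)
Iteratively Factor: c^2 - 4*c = (c - 4)*(c)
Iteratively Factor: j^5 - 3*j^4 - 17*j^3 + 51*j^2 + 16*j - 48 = (j - 4)*(j^4 + j^3 - 13*j^2 - j + 12) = (j - 4)*(j - 3)*(j^3 + 4*j^2 - j - 4) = (j - 4)*(j - 3)*(j - 1)*(j^2 + 5*j + 4) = (j - 4)*(j - 3)*(j - 1)*(j + 4)*(j + 1)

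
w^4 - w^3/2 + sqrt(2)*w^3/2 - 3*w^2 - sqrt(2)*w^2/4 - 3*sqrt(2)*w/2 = w*(w - 2)*(w + 3/2)*(w + sqrt(2)/2)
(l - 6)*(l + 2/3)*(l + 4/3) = l^3 - 4*l^2 - 100*l/9 - 16/3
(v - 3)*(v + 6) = v^2 + 3*v - 18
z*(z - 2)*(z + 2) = z^3 - 4*z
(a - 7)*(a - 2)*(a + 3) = a^3 - 6*a^2 - 13*a + 42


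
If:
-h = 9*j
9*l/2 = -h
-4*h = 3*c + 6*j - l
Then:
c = 16*l/3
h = -9*l/2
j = l/2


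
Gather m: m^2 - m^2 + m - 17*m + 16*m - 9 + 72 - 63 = 0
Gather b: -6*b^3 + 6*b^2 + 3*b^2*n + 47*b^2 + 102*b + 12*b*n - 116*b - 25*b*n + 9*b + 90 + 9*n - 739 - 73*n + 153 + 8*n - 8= -6*b^3 + b^2*(3*n + 53) + b*(-13*n - 5) - 56*n - 504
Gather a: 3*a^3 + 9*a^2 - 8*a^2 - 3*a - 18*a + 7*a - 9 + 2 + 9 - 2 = 3*a^3 + a^2 - 14*a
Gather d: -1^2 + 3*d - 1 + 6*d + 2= 9*d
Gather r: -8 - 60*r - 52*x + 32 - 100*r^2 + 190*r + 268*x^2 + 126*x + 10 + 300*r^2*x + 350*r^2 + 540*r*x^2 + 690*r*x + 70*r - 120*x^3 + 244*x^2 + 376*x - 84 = r^2*(300*x + 250) + r*(540*x^2 + 690*x + 200) - 120*x^3 + 512*x^2 + 450*x - 50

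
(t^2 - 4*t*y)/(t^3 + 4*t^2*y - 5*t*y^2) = (t - 4*y)/(t^2 + 4*t*y - 5*y^2)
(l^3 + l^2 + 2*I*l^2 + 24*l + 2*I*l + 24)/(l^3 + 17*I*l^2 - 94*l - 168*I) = (l^2 + l*(1 - 4*I) - 4*I)/(l^2 + 11*I*l - 28)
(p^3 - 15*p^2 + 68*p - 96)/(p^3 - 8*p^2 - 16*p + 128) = (p - 3)/(p + 4)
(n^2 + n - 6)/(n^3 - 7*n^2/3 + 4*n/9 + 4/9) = 9*(n + 3)/(9*n^2 - 3*n - 2)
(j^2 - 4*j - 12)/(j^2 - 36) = (j + 2)/(j + 6)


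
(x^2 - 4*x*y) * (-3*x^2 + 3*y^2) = -3*x^4 + 12*x^3*y + 3*x^2*y^2 - 12*x*y^3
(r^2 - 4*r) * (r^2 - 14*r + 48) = r^4 - 18*r^3 + 104*r^2 - 192*r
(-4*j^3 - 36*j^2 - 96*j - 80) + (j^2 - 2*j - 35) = -4*j^3 - 35*j^2 - 98*j - 115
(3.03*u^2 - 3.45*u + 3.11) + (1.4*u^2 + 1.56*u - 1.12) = 4.43*u^2 - 1.89*u + 1.99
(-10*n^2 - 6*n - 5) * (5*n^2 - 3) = -50*n^4 - 30*n^3 + 5*n^2 + 18*n + 15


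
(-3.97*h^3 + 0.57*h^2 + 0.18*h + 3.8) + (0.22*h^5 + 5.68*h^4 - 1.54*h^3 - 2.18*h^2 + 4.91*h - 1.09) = 0.22*h^5 + 5.68*h^4 - 5.51*h^3 - 1.61*h^2 + 5.09*h + 2.71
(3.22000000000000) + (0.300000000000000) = 3.52000000000000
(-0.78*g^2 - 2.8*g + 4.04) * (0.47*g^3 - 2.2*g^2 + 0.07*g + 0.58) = -0.3666*g^5 + 0.4*g^4 + 8.0042*g^3 - 9.5364*g^2 - 1.3412*g + 2.3432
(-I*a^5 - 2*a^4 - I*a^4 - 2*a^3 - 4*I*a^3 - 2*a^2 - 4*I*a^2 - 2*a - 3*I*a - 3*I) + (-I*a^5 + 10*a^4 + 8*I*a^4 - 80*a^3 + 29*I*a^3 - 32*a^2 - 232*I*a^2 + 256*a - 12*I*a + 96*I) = -2*I*a^5 + 8*a^4 + 7*I*a^4 - 82*a^3 + 25*I*a^3 - 34*a^2 - 236*I*a^2 + 254*a - 15*I*a + 93*I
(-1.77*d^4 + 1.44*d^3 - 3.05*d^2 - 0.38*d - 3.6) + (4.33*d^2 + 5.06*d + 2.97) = -1.77*d^4 + 1.44*d^3 + 1.28*d^2 + 4.68*d - 0.63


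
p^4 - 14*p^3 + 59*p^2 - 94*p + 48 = (p - 8)*(p - 3)*(p - 2)*(p - 1)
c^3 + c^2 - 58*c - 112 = (c - 8)*(c + 2)*(c + 7)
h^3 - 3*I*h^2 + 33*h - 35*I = (h - 7*I)*(h - I)*(h + 5*I)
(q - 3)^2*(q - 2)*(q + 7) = q^4 - q^3 - 35*q^2 + 129*q - 126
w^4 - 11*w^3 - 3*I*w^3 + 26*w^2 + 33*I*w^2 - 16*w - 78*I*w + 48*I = (w - 8)*(w - 2)*(w - 1)*(w - 3*I)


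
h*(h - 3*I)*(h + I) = h^3 - 2*I*h^2 + 3*h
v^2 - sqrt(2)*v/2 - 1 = (v - sqrt(2))*(v + sqrt(2)/2)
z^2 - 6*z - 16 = (z - 8)*(z + 2)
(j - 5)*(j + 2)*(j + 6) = j^3 + 3*j^2 - 28*j - 60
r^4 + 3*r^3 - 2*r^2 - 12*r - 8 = (r - 2)*(r + 1)*(r + 2)^2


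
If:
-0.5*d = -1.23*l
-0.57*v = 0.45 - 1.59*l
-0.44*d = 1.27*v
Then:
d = 0.53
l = 0.22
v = -0.18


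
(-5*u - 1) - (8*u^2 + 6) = -8*u^2 - 5*u - 7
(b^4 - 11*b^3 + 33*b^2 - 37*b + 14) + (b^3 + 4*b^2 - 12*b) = b^4 - 10*b^3 + 37*b^2 - 49*b + 14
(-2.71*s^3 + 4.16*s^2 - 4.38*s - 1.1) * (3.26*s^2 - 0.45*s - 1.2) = -8.8346*s^5 + 14.7811*s^4 - 12.8988*s^3 - 6.607*s^2 + 5.751*s + 1.32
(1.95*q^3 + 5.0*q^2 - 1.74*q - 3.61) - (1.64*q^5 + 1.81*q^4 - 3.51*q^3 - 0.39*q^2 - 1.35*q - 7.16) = -1.64*q^5 - 1.81*q^4 + 5.46*q^3 + 5.39*q^2 - 0.39*q + 3.55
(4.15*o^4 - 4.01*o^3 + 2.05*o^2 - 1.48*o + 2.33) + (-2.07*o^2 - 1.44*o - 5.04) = 4.15*o^4 - 4.01*o^3 - 0.02*o^2 - 2.92*o - 2.71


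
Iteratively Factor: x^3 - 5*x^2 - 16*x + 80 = (x - 5)*(x^2 - 16) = (x - 5)*(x - 4)*(x + 4)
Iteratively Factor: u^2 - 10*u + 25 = (u - 5)*(u - 5)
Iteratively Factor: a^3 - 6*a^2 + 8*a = (a)*(a^2 - 6*a + 8) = a*(a - 2)*(a - 4)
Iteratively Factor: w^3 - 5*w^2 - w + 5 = (w + 1)*(w^2 - 6*w + 5) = (w - 1)*(w + 1)*(w - 5)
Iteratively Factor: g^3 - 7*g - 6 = (g - 3)*(g^2 + 3*g + 2) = (g - 3)*(g + 2)*(g + 1)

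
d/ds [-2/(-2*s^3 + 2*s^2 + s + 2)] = 2*(-6*s^2 + 4*s + 1)/(-2*s^3 + 2*s^2 + s + 2)^2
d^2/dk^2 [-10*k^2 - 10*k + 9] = -20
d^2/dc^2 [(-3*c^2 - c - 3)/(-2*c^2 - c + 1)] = 2*(-2*c^3 + 54*c^2 + 24*c + 13)/(8*c^6 + 12*c^5 - 6*c^4 - 11*c^3 + 3*c^2 + 3*c - 1)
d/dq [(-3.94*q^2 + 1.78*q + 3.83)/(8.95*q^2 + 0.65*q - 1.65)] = (-18.492*q^2 - 55.555*q - 5.4265)/(80.1025*q^4 + 11.635*q^3 - 29.1125*q^2 - 2.145*q + 2.7225)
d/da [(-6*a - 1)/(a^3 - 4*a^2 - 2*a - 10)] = (12*a^3 - 21*a^2 - 8*a + 58)/(a^6 - 8*a^5 + 12*a^4 - 4*a^3 + 84*a^2 + 40*a + 100)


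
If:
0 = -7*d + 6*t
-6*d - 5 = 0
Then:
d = -5/6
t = -35/36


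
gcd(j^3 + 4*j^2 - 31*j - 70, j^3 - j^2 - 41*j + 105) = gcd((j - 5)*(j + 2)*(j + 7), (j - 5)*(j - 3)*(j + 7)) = j^2 + 2*j - 35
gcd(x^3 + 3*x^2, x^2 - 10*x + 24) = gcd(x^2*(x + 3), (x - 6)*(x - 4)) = 1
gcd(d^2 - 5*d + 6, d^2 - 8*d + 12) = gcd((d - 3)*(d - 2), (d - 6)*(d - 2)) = d - 2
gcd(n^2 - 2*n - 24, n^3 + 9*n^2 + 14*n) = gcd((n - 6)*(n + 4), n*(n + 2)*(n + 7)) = 1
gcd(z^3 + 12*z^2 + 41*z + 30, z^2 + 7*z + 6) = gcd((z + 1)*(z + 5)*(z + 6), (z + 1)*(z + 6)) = z^2 + 7*z + 6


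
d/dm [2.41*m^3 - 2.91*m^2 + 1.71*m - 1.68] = 7.23*m^2 - 5.82*m + 1.71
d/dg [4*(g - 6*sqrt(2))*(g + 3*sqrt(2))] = 8*g - 12*sqrt(2)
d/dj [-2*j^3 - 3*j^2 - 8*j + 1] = -6*j^2 - 6*j - 8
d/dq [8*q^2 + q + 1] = 16*q + 1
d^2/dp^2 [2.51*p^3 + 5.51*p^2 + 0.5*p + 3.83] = 15.06*p + 11.02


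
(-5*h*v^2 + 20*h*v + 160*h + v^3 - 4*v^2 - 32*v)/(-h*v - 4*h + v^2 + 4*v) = (-5*h*v + 40*h + v^2 - 8*v)/(-h + v)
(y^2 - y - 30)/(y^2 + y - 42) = (y + 5)/(y + 7)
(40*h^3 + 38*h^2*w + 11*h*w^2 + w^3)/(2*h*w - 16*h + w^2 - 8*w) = (20*h^2 + 9*h*w + w^2)/(w - 8)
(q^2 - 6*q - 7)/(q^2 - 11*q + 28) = (q + 1)/(q - 4)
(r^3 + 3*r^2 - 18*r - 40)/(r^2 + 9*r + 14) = (r^2 + r - 20)/(r + 7)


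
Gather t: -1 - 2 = -3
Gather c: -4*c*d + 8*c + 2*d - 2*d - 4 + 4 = c*(8 - 4*d)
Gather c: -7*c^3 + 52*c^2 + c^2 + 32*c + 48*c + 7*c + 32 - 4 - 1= -7*c^3 + 53*c^2 + 87*c + 27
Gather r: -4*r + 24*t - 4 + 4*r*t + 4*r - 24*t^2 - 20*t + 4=4*r*t - 24*t^2 + 4*t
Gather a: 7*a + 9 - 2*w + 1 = 7*a - 2*w + 10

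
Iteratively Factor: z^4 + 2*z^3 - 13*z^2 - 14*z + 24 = (z + 4)*(z^3 - 2*z^2 - 5*z + 6) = (z + 2)*(z + 4)*(z^2 - 4*z + 3) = (z - 1)*(z + 2)*(z + 4)*(z - 3)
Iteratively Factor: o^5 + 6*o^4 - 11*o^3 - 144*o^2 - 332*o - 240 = (o + 4)*(o^4 + 2*o^3 - 19*o^2 - 68*o - 60) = (o - 5)*(o + 4)*(o^3 + 7*o^2 + 16*o + 12) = (o - 5)*(o + 3)*(o + 4)*(o^2 + 4*o + 4) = (o - 5)*(o + 2)*(o + 3)*(o + 4)*(o + 2)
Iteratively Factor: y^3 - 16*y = (y - 4)*(y^2 + 4*y) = (y - 4)*(y + 4)*(y)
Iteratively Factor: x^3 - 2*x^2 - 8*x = (x - 4)*(x^2 + 2*x) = x*(x - 4)*(x + 2)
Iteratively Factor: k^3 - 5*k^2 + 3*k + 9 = (k + 1)*(k^2 - 6*k + 9) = (k - 3)*(k + 1)*(k - 3)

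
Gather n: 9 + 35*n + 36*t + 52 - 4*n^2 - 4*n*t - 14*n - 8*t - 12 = -4*n^2 + n*(21 - 4*t) + 28*t + 49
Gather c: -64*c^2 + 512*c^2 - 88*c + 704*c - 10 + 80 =448*c^2 + 616*c + 70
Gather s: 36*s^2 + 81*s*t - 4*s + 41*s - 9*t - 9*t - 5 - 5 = 36*s^2 + s*(81*t + 37) - 18*t - 10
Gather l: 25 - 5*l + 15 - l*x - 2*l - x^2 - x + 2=l*(-x - 7) - x^2 - x + 42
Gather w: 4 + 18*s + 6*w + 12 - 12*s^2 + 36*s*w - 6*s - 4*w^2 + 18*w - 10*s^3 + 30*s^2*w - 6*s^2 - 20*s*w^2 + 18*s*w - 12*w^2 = -10*s^3 - 18*s^2 + 12*s + w^2*(-20*s - 16) + w*(30*s^2 + 54*s + 24) + 16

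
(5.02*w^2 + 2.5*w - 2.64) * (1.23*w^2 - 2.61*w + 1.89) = 6.1746*w^4 - 10.0272*w^3 - 0.284400000000002*w^2 + 11.6154*w - 4.9896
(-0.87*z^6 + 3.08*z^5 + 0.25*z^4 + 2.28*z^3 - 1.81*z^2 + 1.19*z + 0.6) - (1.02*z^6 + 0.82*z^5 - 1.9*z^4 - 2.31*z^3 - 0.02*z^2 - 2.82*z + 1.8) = -1.89*z^6 + 2.26*z^5 + 2.15*z^4 + 4.59*z^3 - 1.79*z^2 + 4.01*z - 1.2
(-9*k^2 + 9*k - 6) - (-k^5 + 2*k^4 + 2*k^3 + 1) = k^5 - 2*k^4 - 2*k^3 - 9*k^2 + 9*k - 7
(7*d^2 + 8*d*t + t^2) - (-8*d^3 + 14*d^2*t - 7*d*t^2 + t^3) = 8*d^3 - 14*d^2*t + 7*d^2 + 7*d*t^2 + 8*d*t - t^3 + t^2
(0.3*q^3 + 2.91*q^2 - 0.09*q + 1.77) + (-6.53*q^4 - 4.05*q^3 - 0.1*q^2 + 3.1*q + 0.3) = -6.53*q^4 - 3.75*q^3 + 2.81*q^2 + 3.01*q + 2.07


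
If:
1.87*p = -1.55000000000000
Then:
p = -0.83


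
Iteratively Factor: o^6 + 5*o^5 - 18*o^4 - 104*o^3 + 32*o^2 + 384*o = (o - 2)*(o^5 + 7*o^4 - 4*o^3 - 112*o^2 - 192*o) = (o - 2)*(o + 4)*(o^4 + 3*o^3 - 16*o^2 - 48*o) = (o - 4)*(o - 2)*(o + 4)*(o^3 + 7*o^2 + 12*o) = (o - 4)*(o - 2)*(o + 3)*(o + 4)*(o^2 + 4*o) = (o - 4)*(o - 2)*(o + 3)*(o + 4)^2*(o)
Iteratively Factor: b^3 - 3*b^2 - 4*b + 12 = (b - 3)*(b^2 - 4) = (b - 3)*(b - 2)*(b + 2)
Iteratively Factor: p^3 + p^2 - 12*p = (p)*(p^2 + p - 12) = p*(p - 3)*(p + 4)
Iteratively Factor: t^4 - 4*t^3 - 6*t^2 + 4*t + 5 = (t - 5)*(t^3 + t^2 - t - 1) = (t - 5)*(t - 1)*(t^2 + 2*t + 1) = (t - 5)*(t - 1)*(t + 1)*(t + 1)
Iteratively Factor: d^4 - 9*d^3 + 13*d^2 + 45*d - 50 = (d - 5)*(d^3 - 4*d^2 - 7*d + 10) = (d - 5)*(d - 1)*(d^2 - 3*d - 10) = (d - 5)*(d - 1)*(d + 2)*(d - 5)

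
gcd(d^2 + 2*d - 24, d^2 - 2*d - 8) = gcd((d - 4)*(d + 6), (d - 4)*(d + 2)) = d - 4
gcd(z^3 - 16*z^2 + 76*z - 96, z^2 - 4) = z - 2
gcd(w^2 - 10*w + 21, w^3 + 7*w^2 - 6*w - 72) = w - 3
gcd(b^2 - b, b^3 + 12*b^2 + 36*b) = b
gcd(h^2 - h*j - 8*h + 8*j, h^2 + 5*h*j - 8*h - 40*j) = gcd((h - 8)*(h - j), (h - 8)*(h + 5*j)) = h - 8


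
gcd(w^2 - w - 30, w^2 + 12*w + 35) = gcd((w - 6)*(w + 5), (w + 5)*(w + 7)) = w + 5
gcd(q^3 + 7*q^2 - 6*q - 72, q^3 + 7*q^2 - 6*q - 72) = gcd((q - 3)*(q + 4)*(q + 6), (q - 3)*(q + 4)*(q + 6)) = q^3 + 7*q^2 - 6*q - 72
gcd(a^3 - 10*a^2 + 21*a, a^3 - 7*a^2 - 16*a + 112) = a - 7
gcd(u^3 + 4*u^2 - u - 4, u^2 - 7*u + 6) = u - 1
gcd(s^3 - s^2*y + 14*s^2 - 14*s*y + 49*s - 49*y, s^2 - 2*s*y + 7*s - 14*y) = s + 7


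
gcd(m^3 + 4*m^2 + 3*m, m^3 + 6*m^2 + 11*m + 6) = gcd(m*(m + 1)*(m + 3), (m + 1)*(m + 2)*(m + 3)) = m^2 + 4*m + 3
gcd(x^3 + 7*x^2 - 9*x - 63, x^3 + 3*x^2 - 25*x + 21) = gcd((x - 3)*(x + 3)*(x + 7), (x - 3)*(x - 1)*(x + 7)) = x^2 + 4*x - 21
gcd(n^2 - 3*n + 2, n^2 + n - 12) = 1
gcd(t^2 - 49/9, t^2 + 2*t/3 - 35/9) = t + 7/3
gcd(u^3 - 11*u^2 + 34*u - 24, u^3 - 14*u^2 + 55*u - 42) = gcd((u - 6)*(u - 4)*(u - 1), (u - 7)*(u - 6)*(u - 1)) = u^2 - 7*u + 6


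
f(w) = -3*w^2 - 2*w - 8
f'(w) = -6*w - 2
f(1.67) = -19.71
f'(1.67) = -12.02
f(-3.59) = -39.48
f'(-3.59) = 19.54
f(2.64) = -34.19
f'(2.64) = -17.84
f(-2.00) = -16.00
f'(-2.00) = 10.00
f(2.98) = -40.60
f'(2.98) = -19.88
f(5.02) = -93.64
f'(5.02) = -32.12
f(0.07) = -8.15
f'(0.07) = -2.42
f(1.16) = -14.36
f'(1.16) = -8.96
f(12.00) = -464.00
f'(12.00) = -74.00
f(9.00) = -269.00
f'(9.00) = -56.00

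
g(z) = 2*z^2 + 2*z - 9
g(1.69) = 0.09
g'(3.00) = 14.00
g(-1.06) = -8.87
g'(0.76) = 5.04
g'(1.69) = 8.76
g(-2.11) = -4.32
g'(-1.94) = -5.76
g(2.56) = 9.23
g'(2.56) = 12.24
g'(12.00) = 50.00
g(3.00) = 15.00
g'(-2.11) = -6.44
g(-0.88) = -9.21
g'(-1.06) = -2.24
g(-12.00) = 255.00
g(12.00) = 303.00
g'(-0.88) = -1.52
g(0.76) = -6.32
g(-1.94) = -5.35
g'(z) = 4*z + 2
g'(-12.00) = -46.00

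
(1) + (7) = 8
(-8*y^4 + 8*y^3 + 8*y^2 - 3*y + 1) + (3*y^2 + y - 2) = -8*y^4 + 8*y^3 + 11*y^2 - 2*y - 1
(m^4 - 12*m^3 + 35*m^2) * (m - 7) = m^5 - 19*m^4 + 119*m^3 - 245*m^2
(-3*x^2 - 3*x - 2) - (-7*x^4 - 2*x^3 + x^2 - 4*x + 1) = 7*x^4 + 2*x^3 - 4*x^2 + x - 3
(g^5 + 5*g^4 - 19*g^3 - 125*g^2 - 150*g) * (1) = g^5 + 5*g^4 - 19*g^3 - 125*g^2 - 150*g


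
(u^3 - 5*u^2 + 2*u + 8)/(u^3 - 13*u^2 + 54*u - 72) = (u^2 - u - 2)/(u^2 - 9*u + 18)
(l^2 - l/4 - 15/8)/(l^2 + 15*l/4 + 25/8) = (2*l - 3)/(2*l + 5)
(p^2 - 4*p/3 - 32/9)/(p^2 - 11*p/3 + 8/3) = (p + 4/3)/(p - 1)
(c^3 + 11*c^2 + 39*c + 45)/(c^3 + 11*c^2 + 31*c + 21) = (c^2 + 8*c + 15)/(c^2 + 8*c + 7)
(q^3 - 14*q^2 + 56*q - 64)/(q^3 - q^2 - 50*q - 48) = (q^2 - 6*q + 8)/(q^2 + 7*q + 6)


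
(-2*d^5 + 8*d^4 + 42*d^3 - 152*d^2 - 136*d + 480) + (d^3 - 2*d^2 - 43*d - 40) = -2*d^5 + 8*d^4 + 43*d^3 - 154*d^2 - 179*d + 440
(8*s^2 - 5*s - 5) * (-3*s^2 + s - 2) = -24*s^4 + 23*s^3 - 6*s^2 + 5*s + 10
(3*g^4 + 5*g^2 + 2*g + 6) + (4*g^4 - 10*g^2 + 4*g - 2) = 7*g^4 - 5*g^2 + 6*g + 4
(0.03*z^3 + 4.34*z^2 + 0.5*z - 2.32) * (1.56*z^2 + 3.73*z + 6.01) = 0.0468*z^5 + 6.8823*z^4 + 17.1485*z^3 + 24.3292*z^2 - 5.6486*z - 13.9432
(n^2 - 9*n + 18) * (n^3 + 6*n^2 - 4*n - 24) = n^5 - 3*n^4 - 40*n^3 + 120*n^2 + 144*n - 432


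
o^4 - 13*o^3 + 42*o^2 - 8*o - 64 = (o - 8)*(o - 4)*(o - 2)*(o + 1)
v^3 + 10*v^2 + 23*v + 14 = (v + 1)*(v + 2)*(v + 7)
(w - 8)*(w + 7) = w^2 - w - 56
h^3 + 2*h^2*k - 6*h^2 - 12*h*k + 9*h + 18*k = (h - 3)^2*(h + 2*k)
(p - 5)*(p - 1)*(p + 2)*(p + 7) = p^4 + 3*p^3 - 35*p^2 - 39*p + 70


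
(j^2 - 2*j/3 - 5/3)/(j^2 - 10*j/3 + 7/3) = (3*j^2 - 2*j - 5)/(3*j^2 - 10*j + 7)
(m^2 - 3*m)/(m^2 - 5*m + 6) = m/(m - 2)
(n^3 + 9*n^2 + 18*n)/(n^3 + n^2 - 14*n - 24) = n*(n + 6)/(n^2 - 2*n - 8)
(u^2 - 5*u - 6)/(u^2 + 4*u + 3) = (u - 6)/(u + 3)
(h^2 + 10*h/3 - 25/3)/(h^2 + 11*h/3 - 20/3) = (3*h - 5)/(3*h - 4)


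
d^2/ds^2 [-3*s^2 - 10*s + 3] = -6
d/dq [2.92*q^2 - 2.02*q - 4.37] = 5.84*q - 2.02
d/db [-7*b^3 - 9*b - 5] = -21*b^2 - 9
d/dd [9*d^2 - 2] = 18*d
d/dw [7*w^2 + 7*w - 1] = 14*w + 7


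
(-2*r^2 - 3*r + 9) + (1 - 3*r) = -2*r^2 - 6*r + 10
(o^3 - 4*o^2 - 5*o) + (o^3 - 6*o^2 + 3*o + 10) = 2*o^3 - 10*o^2 - 2*o + 10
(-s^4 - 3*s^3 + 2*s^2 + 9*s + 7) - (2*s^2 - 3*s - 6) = -s^4 - 3*s^3 + 12*s + 13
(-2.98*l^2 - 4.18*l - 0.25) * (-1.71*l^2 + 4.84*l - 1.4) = 5.0958*l^4 - 7.2754*l^3 - 15.6317*l^2 + 4.642*l + 0.35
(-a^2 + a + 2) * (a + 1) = -a^3 + 3*a + 2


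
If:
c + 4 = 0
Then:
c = -4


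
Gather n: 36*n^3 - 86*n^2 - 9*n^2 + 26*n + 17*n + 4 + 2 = 36*n^3 - 95*n^2 + 43*n + 6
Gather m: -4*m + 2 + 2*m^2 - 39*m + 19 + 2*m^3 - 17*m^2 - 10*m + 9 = 2*m^3 - 15*m^2 - 53*m + 30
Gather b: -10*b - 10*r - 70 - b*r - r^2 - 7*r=b*(-r - 10) - r^2 - 17*r - 70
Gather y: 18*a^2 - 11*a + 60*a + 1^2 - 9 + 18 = 18*a^2 + 49*a + 10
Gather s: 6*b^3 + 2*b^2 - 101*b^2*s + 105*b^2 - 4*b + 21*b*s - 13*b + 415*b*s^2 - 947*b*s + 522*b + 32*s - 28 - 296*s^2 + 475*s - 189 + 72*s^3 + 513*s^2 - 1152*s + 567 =6*b^3 + 107*b^2 + 505*b + 72*s^3 + s^2*(415*b + 217) + s*(-101*b^2 - 926*b - 645) + 350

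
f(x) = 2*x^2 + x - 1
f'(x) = 4*x + 1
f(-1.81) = 3.74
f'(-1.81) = -6.24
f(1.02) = 2.10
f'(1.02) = 5.08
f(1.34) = 3.93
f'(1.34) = 6.36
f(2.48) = 13.78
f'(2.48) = 10.92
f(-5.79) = 60.26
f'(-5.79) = -22.16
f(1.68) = 6.32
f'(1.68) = 7.72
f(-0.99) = -0.03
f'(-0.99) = -2.96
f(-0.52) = -0.98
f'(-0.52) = -1.08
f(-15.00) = 434.00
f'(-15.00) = -59.00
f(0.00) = -1.00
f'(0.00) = 1.00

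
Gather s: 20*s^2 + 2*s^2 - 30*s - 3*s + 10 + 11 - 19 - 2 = 22*s^2 - 33*s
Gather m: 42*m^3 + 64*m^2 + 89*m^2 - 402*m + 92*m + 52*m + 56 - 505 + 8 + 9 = 42*m^3 + 153*m^2 - 258*m - 432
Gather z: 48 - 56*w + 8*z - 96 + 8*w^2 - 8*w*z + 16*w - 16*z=8*w^2 - 40*w + z*(-8*w - 8) - 48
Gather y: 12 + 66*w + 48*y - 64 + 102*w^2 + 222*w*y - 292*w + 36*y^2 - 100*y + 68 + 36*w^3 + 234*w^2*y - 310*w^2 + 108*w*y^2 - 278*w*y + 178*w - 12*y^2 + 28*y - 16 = 36*w^3 - 208*w^2 - 48*w + y^2*(108*w + 24) + y*(234*w^2 - 56*w - 24)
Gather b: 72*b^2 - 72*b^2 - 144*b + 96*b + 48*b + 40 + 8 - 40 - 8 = 0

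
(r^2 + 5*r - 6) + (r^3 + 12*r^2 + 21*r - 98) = r^3 + 13*r^2 + 26*r - 104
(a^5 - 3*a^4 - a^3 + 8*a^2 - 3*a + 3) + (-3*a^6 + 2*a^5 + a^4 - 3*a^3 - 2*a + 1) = -3*a^6 + 3*a^5 - 2*a^4 - 4*a^3 + 8*a^2 - 5*a + 4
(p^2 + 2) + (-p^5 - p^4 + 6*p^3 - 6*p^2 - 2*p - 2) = -p^5 - p^4 + 6*p^3 - 5*p^2 - 2*p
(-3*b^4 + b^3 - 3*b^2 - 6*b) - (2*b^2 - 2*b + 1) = -3*b^4 + b^3 - 5*b^2 - 4*b - 1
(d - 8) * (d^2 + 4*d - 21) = d^3 - 4*d^2 - 53*d + 168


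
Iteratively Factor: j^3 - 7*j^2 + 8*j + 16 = (j - 4)*(j^2 - 3*j - 4) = (j - 4)*(j + 1)*(j - 4)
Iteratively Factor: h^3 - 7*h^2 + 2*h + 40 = (h + 2)*(h^2 - 9*h + 20) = (h - 4)*(h + 2)*(h - 5)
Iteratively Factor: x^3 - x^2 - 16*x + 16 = (x - 1)*(x^2 - 16) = (x - 4)*(x - 1)*(x + 4)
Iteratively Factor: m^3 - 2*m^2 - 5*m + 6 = (m - 3)*(m^2 + m - 2) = (m - 3)*(m + 2)*(m - 1)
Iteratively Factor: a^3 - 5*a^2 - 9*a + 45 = (a - 3)*(a^2 - 2*a - 15) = (a - 3)*(a + 3)*(a - 5)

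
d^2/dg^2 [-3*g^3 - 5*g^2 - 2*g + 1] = -18*g - 10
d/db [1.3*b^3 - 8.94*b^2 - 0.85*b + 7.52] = 3.9*b^2 - 17.88*b - 0.85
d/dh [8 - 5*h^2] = -10*h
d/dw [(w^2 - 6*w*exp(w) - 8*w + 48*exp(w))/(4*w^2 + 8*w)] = (-3*w^3*exp(w) + 21*w^2*exp(w) + 5*w^2 - 48*exp(w))/(2*w^2*(w^2 + 4*w + 4))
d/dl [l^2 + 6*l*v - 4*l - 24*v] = 2*l + 6*v - 4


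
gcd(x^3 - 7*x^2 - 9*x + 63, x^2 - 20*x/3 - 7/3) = x - 7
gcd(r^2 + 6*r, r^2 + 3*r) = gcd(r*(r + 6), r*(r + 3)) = r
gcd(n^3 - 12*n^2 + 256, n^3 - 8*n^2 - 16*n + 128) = n^2 - 4*n - 32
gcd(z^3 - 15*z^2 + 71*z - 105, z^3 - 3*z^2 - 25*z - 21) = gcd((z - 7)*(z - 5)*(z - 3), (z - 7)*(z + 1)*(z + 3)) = z - 7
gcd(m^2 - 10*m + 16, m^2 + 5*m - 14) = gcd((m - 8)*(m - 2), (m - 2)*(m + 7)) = m - 2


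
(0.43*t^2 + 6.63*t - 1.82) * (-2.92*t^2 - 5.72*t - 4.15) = -1.2556*t^4 - 21.8192*t^3 - 34.3937*t^2 - 17.1041*t + 7.553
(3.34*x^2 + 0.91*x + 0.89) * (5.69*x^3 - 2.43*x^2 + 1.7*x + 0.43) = 19.0046*x^5 - 2.9383*x^4 + 8.5308*x^3 + 0.8205*x^2 + 1.9043*x + 0.3827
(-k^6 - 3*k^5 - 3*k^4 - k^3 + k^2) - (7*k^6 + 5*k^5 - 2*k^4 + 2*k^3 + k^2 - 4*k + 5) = -8*k^6 - 8*k^5 - k^4 - 3*k^3 + 4*k - 5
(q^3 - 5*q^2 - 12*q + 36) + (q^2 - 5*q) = q^3 - 4*q^2 - 17*q + 36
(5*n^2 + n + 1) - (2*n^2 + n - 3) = 3*n^2 + 4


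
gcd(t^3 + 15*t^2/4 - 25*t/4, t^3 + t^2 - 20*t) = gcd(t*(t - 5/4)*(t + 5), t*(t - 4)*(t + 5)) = t^2 + 5*t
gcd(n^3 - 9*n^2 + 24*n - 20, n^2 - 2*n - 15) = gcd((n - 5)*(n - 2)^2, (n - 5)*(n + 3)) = n - 5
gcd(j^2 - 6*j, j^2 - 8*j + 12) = j - 6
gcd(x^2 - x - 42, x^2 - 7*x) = x - 7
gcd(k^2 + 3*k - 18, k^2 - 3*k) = k - 3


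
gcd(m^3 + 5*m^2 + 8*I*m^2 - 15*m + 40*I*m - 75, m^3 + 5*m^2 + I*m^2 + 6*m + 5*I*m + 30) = m^2 + m*(5 + 3*I) + 15*I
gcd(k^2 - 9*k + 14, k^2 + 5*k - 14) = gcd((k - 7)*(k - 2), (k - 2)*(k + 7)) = k - 2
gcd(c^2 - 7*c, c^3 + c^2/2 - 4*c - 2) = 1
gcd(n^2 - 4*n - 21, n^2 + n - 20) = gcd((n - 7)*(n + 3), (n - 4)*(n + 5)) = 1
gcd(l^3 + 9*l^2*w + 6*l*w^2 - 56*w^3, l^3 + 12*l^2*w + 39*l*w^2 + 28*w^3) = l^2 + 11*l*w + 28*w^2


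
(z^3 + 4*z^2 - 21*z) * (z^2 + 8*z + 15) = z^5 + 12*z^4 + 26*z^3 - 108*z^2 - 315*z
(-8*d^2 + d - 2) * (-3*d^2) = 24*d^4 - 3*d^3 + 6*d^2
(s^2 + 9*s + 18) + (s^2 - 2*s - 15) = 2*s^2 + 7*s + 3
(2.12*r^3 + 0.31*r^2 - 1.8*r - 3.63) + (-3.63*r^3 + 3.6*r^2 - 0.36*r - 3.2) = -1.51*r^3 + 3.91*r^2 - 2.16*r - 6.83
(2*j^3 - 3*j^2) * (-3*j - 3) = -6*j^4 + 3*j^3 + 9*j^2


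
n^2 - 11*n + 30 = (n - 6)*(n - 5)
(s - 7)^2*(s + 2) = s^3 - 12*s^2 + 21*s + 98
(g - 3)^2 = g^2 - 6*g + 9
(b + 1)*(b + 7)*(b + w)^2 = b^4 + 2*b^3*w + 8*b^3 + b^2*w^2 + 16*b^2*w + 7*b^2 + 8*b*w^2 + 14*b*w + 7*w^2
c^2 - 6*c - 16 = (c - 8)*(c + 2)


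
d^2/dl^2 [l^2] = 2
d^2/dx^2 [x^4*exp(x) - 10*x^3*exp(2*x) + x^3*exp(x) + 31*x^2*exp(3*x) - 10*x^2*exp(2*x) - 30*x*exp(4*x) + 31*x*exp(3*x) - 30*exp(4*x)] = (x^4 - 40*x^3*exp(x) + 9*x^3 + 279*x^2*exp(2*x) - 160*x^2*exp(x) + 18*x^2 - 480*x*exp(3*x) + 651*x*exp(2*x) - 140*x*exp(x) + 6*x - 720*exp(3*x) + 248*exp(2*x) - 20*exp(x))*exp(x)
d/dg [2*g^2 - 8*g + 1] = 4*g - 8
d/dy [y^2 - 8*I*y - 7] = 2*y - 8*I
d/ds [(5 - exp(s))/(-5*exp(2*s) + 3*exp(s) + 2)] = (-(exp(s) - 5)*(10*exp(s) - 3) + 5*exp(2*s) - 3*exp(s) - 2)*exp(s)/(-5*exp(2*s) + 3*exp(s) + 2)^2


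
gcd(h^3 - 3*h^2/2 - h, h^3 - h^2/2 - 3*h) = h^2 - 2*h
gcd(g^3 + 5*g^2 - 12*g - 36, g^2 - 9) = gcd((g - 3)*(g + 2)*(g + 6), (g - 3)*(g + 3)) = g - 3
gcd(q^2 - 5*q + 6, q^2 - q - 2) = q - 2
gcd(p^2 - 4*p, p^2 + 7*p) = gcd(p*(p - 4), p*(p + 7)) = p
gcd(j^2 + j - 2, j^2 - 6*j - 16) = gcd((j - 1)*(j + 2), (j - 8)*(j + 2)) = j + 2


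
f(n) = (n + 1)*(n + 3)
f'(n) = 2*n + 4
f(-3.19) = 0.42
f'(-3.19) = -2.38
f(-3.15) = 0.32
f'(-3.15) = -2.30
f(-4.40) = 4.76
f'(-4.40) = -4.80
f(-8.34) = 39.20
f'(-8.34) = -12.68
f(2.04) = 15.32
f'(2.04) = 8.08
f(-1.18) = -0.33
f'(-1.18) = 1.64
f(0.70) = 6.29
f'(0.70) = 5.40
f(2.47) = 18.98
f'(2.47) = 8.94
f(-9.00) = 48.00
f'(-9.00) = -14.00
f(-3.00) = 0.00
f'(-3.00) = -2.00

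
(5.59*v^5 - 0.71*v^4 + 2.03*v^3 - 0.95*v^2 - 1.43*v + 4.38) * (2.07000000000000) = 11.5713*v^5 - 1.4697*v^4 + 4.2021*v^3 - 1.9665*v^2 - 2.9601*v + 9.0666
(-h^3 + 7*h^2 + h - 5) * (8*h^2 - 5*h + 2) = -8*h^5 + 61*h^4 - 29*h^3 - 31*h^2 + 27*h - 10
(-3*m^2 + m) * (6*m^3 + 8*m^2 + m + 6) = -18*m^5 - 18*m^4 + 5*m^3 - 17*m^2 + 6*m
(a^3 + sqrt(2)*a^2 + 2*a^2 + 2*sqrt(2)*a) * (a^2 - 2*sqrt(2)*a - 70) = a^5 - sqrt(2)*a^4 + 2*a^4 - 74*a^3 - 2*sqrt(2)*a^3 - 148*a^2 - 70*sqrt(2)*a^2 - 140*sqrt(2)*a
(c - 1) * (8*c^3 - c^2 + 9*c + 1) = 8*c^4 - 9*c^3 + 10*c^2 - 8*c - 1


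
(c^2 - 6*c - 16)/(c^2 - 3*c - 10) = (c - 8)/(c - 5)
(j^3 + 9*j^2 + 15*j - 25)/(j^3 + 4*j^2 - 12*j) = (j^3 + 9*j^2 + 15*j - 25)/(j*(j^2 + 4*j - 12))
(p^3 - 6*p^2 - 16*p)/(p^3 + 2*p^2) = (p - 8)/p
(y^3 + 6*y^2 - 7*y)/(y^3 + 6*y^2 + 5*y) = (y^2 + 6*y - 7)/(y^2 + 6*y + 5)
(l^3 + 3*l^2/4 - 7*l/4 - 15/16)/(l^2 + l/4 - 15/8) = l + 1/2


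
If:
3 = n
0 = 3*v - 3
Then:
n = 3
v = 1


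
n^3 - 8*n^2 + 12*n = n*(n - 6)*(n - 2)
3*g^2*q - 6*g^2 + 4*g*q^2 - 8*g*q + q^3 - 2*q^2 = (g + q)*(3*g + q)*(q - 2)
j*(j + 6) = j^2 + 6*j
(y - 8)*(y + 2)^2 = y^3 - 4*y^2 - 28*y - 32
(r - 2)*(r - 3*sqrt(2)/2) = r^2 - 3*sqrt(2)*r/2 - 2*r + 3*sqrt(2)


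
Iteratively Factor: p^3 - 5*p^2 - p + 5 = (p - 5)*(p^2 - 1) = (p - 5)*(p - 1)*(p + 1)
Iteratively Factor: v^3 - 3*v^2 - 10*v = (v - 5)*(v^2 + 2*v) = v*(v - 5)*(v + 2)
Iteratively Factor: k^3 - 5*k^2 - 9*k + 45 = (k - 5)*(k^2 - 9) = (k - 5)*(k - 3)*(k + 3)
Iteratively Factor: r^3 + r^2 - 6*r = (r - 2)*(r^2 + 3*r) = (r - 2)*(r + 3)*(r)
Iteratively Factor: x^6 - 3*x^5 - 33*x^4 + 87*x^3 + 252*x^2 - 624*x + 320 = (x - 1)*(x^5 - 2*x^4 - 35*x^3 + 52*x^2 + 304*x - 320) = (x - 5)*(x - 1)*(x^4 + 3*x^3 - 20*x^2 - 48*x + 64) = (x - 5)*(x - 1)*(x + 4)*(x^3 - x^2 - 16*x + 16) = (x - 5)*(x - 1)*(x + 4)^2*(x^2 - 5*x + 4) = (x - 5)*(x - 1)^2*(x + 4)^2*(x - 4)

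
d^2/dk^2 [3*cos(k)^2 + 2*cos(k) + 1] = -2*cos(k) - 6*cos(2*k)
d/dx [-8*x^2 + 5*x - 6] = 5 - 16*x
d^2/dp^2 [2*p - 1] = 0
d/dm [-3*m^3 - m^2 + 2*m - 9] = -9*m^2 - 2*m + 2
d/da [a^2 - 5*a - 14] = 2*a - 5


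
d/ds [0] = 0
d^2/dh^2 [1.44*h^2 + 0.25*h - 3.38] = 2.88000000000000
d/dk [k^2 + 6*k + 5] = 2*k + 6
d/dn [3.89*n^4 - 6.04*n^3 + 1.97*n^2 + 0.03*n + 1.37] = 15.56*n^3 - 18.12*n^2 + 3.94*n + 0.03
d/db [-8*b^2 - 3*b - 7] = -16*b - 3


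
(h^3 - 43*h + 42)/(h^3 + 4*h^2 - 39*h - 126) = (h - 1)/(h + 3)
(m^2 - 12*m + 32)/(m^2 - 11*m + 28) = (m - 8)/(m - 7)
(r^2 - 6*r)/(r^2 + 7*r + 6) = r*(r - 6)/(r^2 + 7*r + 6)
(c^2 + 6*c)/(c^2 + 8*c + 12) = c/(c + 2)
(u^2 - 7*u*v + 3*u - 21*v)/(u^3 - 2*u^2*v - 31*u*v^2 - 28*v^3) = (u + 3)/(u^2 + 5*u*v + 4*v^2)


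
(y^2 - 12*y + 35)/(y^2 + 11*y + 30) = (y^2 - 12*y + 35)/(y^2 + 11*y + 30)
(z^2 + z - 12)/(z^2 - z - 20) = (z - 3)/(z - 5)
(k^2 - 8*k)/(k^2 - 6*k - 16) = k/(k + 2)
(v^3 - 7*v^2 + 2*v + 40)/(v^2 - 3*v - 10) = v - 4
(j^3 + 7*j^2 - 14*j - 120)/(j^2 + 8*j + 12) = (j^2 + j - 20)/(j + 2)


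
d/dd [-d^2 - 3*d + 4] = -2*d - 3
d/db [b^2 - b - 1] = 2*b - 1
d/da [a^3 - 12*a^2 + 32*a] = 3*a^2 - 24*a + 32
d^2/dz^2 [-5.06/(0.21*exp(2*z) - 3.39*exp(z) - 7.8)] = (5.06*(0.42*exp(z) - 3.39)*(0.84*exp(z) - 6.78)*exp(z) + (4.2504*exp(z) - 17.1534)*(-0.21*exp(2*z) + 3.39*exp(z) + 7.8))*exp(z)/(-0.21*exp(2*z) + 3.39*exp(z) + 7.8)^3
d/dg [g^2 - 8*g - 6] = 2*g - 8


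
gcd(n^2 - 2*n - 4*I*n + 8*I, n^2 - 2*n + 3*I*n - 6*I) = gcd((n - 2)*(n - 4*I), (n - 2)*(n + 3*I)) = n - 2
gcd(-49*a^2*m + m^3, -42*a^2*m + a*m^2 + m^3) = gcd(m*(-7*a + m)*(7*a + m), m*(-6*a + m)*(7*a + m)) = 7*a*m + m^2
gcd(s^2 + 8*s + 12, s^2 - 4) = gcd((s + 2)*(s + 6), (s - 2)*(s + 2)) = s + 2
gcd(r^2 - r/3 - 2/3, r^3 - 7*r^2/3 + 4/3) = r^2 - r/3 - 2/3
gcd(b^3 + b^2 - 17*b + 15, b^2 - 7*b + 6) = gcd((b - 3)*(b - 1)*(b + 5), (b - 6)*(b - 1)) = b - 1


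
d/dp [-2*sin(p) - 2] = -2*cos(p)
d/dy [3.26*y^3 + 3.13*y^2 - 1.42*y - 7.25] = 9.78*y^2 + 6.26*y - 1.42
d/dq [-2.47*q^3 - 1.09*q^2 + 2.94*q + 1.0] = -7.41*q^2 - 2.18*q + 2.94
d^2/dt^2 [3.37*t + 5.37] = 0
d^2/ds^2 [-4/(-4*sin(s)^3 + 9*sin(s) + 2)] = 12*(-6*(4*sin(s)^2 - 3)^2*cos(s)^2 + (12*sin(s)^2 - 11)*(6*sin(s) + sin(3*s) + 2)*sin(s))/(6*sin(s) + sin(3*s) + 2)^3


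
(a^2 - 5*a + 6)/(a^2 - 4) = (a - 3)/(a + 2)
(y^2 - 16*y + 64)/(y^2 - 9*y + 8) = (y - 8)/(y - 1)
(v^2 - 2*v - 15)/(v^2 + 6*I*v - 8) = (v^2 - 2*v - 15)/(v^2 + 6*I*v - 8)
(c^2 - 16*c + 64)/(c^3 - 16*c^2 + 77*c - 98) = (c^2 - 16*c + 64)/(c^3 - 16*c^2 + 77*c - 98)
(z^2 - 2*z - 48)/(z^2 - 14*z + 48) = (z + 6)/(z - 6)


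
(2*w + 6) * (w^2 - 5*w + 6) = 2*w^3 - 4*w^2 - 18*w + 36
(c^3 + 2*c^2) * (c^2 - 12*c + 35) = c^5 - 10*c^4 + 11*c^3 + 70*c^2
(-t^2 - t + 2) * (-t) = t^3 + t^2 - 2*t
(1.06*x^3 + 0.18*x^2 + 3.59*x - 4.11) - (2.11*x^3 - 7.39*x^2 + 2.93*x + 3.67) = -1.05*x^3 + 7.57*x^2 + 0.66*x - 7.78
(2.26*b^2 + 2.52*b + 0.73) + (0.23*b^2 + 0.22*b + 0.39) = 2.49*b^2 + 2.74*b + 1.12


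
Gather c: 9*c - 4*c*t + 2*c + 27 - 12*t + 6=c*(11 - 4*t) - 12*t + 33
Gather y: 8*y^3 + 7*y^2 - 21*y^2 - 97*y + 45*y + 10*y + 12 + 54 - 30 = 8*y^3 - 14*y^2 - 42*y + 36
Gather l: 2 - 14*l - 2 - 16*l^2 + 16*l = -16*l^2 + 2*l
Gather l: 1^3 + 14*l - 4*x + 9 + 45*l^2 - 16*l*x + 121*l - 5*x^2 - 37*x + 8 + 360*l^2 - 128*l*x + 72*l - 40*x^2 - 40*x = 405*l^2 + l*(207 - 144*x) - 45*x^2 - 81*x + 18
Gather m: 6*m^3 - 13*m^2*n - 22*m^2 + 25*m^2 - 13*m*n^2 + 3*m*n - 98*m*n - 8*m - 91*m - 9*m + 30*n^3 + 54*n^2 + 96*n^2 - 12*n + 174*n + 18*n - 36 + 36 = 6*m^3 + m^2*(3 - 13*n) + m*(-13*n^2 - 95*n - 108) + 30*n^3 + 150*n^2 + 180*n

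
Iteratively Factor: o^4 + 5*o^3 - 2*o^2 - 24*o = (o)*(o^3 + 5*o^2 - 2*o - 24) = o*(o + 3)*(o^2 + 2*o - 8) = o*(o - 2)*(o + 3)*(o + 4)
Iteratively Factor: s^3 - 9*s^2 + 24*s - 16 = (s - 1)*(s^2 - 8*s + 16) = (s - 4)*(s - 1)*(s - 4)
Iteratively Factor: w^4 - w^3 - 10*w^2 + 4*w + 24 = (w + 2)*(w^3 - 3*w^2 - 4*w + 12) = (w - 3)*(w + 2)*(w^2 - 4) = (w - 3)*(w + 2)^2*(w - 2)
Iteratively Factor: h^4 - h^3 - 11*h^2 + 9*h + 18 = (h + 1)*(h^3 - 2*h^2 - 9*h + 18) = (h + 1)*(h + 3)*(h^2 - 5*h + 6) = (h - 2)*(h + 1)*(h + 3)*(h - 3)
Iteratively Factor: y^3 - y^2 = (y - 1)*(y^2) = y*(y - 1)*(y)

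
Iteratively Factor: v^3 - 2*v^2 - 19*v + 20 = (v + 4)*(v^2 - 6*v + 5) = (v - 5)*(v + 4)*(v - 1)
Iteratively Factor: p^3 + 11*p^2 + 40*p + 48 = (p + 4)*(p^2 + 7*p + 12) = (p + 4)^2*(p + 3)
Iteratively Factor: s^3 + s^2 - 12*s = (s)*(s^2 + s - 12) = s*(s + 4)*(s - 3)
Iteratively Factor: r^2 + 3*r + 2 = (r + 2)*(r + 1)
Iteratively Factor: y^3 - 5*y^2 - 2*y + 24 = (y + 2)*(y^2 - 7*y + 12) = (y - 3)*(y + 2)*(y - 4)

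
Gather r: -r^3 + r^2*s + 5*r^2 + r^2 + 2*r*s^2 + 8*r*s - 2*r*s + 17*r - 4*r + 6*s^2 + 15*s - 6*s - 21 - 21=-r^3 + r^2*(s + 6) + r*(2*s^2 + 6*s + 13) + 6*s^2 + 9*s - 42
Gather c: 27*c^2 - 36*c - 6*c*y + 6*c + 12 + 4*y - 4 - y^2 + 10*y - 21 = 27*c^2 + c*(-6*y - 30) - y^2 + 14*y - 13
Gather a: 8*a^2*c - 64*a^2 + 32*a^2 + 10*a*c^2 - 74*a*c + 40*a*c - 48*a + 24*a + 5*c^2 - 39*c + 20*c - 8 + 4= a^2*(8*c - 32) + a*(10*c^2 - 34*c - 24) + 5*c^2 - 19*c - 4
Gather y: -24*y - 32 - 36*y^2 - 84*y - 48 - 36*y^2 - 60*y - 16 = -72*y^2 - 168*y - 96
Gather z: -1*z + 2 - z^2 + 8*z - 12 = -z^2 + 7*z - 10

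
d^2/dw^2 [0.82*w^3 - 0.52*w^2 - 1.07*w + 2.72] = 4.92*w - 1.04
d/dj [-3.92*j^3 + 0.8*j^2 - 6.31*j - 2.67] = -11.76*j^2 + 1.6*j - 6.31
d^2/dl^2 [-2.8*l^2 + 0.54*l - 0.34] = -5.60000000000000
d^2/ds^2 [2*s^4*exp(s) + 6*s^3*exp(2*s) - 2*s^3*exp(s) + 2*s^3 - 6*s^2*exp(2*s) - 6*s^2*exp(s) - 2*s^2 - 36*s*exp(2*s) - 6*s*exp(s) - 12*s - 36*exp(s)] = 2*s^4*exp(s) + 24*s^3*exp(2*s) + 14*s^3*exp(s) + 48*s^2*exp(2*s) + 6*s^2*exp(s) - 156*s*exp(2*s) - 42*s*exp(s) + 12*s - 156*exp(2*s) - 60*exp(s) - 4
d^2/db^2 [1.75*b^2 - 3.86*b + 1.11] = 3.50000000000000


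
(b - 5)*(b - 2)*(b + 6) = b^3 - b^2 - 32*b + 60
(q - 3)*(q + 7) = q^2 + 4*q - 21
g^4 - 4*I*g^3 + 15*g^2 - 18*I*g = g*(g - 6*I)*(g - I)*(g + 3*I)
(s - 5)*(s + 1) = s^2 - 4*s - 5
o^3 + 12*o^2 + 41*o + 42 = (o + 2)*(o + 3)*(o + 7)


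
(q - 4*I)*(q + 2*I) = q^2 - 2*I*q + 8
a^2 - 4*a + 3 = (a - 3)*(a - 1)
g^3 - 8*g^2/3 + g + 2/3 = (g - 2)*(g - 1)*(g + 1/3)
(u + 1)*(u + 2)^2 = u^3 + 5*u^2 + 8*u + 4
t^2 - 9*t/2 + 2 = (t - 4)*(t - 1/2)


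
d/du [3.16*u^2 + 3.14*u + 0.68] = 6.32*u + 3.14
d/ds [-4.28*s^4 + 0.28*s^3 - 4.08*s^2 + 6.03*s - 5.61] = -17.12*s^3 + 0.84*s^2 - 8.16*s + 6.03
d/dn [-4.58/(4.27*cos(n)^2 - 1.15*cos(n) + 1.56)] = (5.267 - 39.1132*cos(n))*sin(n)/(4.27*cos(n)^2 - 1.15*cos(n) + 1.56)^2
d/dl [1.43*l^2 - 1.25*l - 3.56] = 2.86*l - 1.25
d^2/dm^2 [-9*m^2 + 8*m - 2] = -18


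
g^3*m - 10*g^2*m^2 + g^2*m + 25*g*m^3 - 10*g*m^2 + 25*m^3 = (g - 5*m)^2*(g*m + m)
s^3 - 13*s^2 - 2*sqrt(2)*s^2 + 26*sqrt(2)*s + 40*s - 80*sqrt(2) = (s - 8)*(s - 5)*(s - 2*sqrt(2))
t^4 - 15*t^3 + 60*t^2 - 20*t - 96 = (t - 8)*(t - 6)*(t - 2)*(t + 1)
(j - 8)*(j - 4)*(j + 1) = j^3 - 11*j^2 + 20*j + 32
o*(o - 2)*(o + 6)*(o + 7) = o^4 + 11*o^3 + 16*o^2 - 84*o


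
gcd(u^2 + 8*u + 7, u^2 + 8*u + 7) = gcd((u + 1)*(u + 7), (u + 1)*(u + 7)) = u^2 + 8*u + 7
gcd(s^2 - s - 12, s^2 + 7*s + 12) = s + 3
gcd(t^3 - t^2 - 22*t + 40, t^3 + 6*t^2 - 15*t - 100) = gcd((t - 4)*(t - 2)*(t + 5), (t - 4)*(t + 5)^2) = t^2 + t - 20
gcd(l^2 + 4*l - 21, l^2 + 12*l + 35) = l + 7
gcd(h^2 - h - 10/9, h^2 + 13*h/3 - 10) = h - 5/3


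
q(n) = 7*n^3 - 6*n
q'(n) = 21*n^2 - 6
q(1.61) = 19.55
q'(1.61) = 48.43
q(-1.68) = -23.11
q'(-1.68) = 53.27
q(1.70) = 24.19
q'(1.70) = 54.69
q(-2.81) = -138.46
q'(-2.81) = 159.82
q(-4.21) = -497.07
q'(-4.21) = 366.21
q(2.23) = 64.25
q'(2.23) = 98.43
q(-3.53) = -286.73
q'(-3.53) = 255.68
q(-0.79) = 1.29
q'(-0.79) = 7.11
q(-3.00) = -171.00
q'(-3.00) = 183.00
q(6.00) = 1476.00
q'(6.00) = 750.00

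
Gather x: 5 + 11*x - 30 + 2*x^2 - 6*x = 2*x^2 + 5*x - 25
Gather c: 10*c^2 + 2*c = 10*c^2 + 2*c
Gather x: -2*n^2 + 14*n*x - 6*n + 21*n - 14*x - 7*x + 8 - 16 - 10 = -2*n^2 + 15*n + x*(14*n - 21) - 18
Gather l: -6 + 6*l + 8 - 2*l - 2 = 4*l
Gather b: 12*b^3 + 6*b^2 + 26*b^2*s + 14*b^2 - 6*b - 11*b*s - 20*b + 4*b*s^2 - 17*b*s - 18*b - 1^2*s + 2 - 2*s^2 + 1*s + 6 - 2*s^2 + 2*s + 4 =12*b^3 + b^2*(26*s + 20) + b*(4*s^2 - 28*s - 44) - 4*s^2 + 2*s + 12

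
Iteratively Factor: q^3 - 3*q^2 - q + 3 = (q - 3)*(q^2 - 1) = (q - 3)*(q - 1)*(q + 1)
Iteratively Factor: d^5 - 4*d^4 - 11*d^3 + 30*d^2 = (d + 3)*(d^4 - 7*d^3 + 10*d^2) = (d - 5)*(d + 3)*(d^3 - 2*d^2) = d*(d - 5)*(d + 3)*(d^2 - 2*d) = d*(d - 5)*(d - 2)*(d + 3)*(d)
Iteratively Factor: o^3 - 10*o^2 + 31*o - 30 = (o - 2)*(o^2 - 8*o + 15) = (o - 5)*(o - 2)*(o - 3)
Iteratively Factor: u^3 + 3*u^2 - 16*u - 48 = (u - 4)*(u^2 + 7*u + 12) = (u - 4)*(u + 4)*(u + 3)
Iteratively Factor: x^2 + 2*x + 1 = (x + 1)*(x + 1)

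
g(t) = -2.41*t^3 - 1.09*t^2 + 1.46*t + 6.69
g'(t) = -7.23*t^2 - 2.18*t + 1.46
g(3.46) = -101.13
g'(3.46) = -92.64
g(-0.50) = 5.99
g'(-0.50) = 0.74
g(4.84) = -285.02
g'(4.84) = -178.46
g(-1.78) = 14.23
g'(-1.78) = -17.57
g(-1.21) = 7.60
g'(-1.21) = -6.49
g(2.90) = -57.02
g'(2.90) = -65.67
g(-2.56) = 36.24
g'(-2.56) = -40.34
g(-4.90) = 256.90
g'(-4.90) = -161.45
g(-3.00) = 57.57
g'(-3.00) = -57.07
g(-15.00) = 7873.29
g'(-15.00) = -1592.59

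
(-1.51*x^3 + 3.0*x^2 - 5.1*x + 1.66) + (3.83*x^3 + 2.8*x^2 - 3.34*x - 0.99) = 2.32*x^3 + 5.8*x^2 - 8.44*x + 0.67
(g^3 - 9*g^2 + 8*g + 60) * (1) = g^3 - 9*g^2 + 8*g + 60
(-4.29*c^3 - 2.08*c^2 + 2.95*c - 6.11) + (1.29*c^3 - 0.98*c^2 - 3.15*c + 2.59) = -3.0*c^3 - 3.06*c^2 - 0.2*c - 3.52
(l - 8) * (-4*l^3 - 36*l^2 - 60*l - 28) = -4*l^4 - 4*l^3 + 228*l^2 + 452*l + 224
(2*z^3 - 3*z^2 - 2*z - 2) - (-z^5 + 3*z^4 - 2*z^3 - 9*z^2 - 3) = z^5 - 3*z^4 + 4*z^3 + 6*z^2 - 2*z + 1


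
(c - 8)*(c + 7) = c^2 - c - 56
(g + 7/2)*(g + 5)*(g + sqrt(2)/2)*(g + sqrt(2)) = g^4 + 3*sqrt(2)*g^3/2 + 17*g^3/2 + 51*sqrt(2)*g^2/4 + 37*g^2/2 + 17*g/2 + 105*sqrt(2)*g/4 + 35/2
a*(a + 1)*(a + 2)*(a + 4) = a^4 + 7*a^3 + 14*a^2 + 8*a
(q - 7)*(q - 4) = q^2 - 11*q + 28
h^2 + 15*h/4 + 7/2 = (h + 7/4)*(h + 2)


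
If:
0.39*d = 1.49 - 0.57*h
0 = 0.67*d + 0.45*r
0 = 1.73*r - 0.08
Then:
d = -0.03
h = 2.64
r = 0.05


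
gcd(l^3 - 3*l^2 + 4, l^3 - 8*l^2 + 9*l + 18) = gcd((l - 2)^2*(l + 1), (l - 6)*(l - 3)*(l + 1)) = l + 1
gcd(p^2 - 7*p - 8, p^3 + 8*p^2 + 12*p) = 1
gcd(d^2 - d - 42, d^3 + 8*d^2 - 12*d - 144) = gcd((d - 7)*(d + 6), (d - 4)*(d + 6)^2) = d + 6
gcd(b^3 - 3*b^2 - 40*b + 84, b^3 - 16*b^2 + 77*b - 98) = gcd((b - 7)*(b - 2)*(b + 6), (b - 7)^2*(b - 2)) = b^2 - 9*b + 14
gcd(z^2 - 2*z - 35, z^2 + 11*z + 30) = z + 5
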